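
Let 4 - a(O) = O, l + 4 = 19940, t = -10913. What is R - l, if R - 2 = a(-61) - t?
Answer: -8956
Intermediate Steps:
l = 19936 (l = -4 + 19940 = 19936)
a(O) = 4 - O
R = 10980 (R = 2 + ((4 - 1*(-61)) - 1*(-10913)) = 2 + ((4 + 61) + 10913) = 2 + (65 + 10913) = 2 + 10978 = 10980)
R - l = 10980 - 1*19936 = 10980 - 19936 = -8956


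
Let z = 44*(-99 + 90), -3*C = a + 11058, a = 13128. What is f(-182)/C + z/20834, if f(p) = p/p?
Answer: -146063/7634714 ≈ -0.019131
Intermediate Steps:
f(p) = 1
C = -8062 (C = -(13128 + 11058)/3 = -⅓*24186 = -8062)
z = -396 (z = 44*(-9) = -396)
f(-182)/C + z/20834 = 1/(-8062) - 396/20834 = 1*(-1/8062) - 396*1/20834 = -1/8062 - 18/947 = -146063/7634714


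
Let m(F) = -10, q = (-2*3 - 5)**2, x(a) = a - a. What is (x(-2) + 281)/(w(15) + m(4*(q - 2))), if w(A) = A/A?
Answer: -281/9 ≈ -31.222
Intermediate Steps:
w(A) = 1
x(a) = 0
q = 121 (q = (-6 - 5)**2 = (-11)**2 = 121)
(x(-2) + 281)/(w(15) + m(4*(q - 2))) = (0 + 281)/(1 - 10) = 281/(-9) = 281*(-1/9) = -281/9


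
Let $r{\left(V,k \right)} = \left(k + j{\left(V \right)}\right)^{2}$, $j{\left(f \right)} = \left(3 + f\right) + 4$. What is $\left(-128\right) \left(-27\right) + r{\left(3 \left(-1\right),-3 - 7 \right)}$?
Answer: $3492$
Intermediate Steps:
$j{\left(f \right)} = 7 + f$
$r{\left(V,k \right)} = \left(7 + V + k\right)^{2}$ ($r{\left(V,k \right)} = \left(k + \left(7 + V\right)\right)^{2} = \left(7 + V + k\right)^{2}$)
$\left(-128\right) \left(-27\right) + r{\left(3 \left(-1\right),-3 - 7 \right)} = \left(-128\right) \left(-27\right) + \left(7 + 3 \left(-1\right) - 10\right)^{2} = 3456 + \left(7 - 3 - 10\right)^{2} = 3456 + \left(-6\right)^{2} = 3456 + 36 = 3492$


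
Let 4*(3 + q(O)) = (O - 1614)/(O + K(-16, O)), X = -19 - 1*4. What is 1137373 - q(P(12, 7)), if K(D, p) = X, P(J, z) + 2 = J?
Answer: 14785487/13 ≈ 1.1373e+6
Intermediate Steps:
P(J, z) = -2 + J
X = -23 (X = -19 - 4 = -23)
K(D, p) = -23
q(O) = -3 + (-1614 + O)/(4*(-23 + O)) (q(O) = -3 + ((O - 1614)/(O - 23))/4 = -3 + ((-1614 + O)/(-23 + O))/4 = -3 + (-1614 + O)/(4*(-23 + O)))
1137373 - q(P(12, 7)) = 1137373 - (-1338 - 11*(-2 + 12))/(4*(-23 + (-2 + 12))) = 1137373 - (-1338 - 11*10)/(4*(-23 + 10)) = 1137373 - (-1338 - 110)/(4*(-13)) = 1137373 - (-1)*(-1448)/(4*13) = 1137373 - 1*362/13 = 1137373 - 362/13 = 14785487/13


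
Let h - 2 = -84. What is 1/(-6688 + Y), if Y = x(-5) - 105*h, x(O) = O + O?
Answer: 1/1912 ≈ 0.00052301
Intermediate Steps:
h = -82 (h = 2 - 84 = -82)
x(O) = 2*O
Y = 8600 (Y = 2*(-5) - 105*(-82) = -10 + 8610 = 8600)
1/(-6688 + Y) = 1/(-6688 + 8600) = 1/1912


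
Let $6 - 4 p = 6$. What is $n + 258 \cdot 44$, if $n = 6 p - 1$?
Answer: $11351$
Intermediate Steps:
$p = 0$ ($p = \frac{3}{2} - \frac{3}{2} = 0$)
$n = -1$ ($n = 6 \cdot 0 - 1 = 0 - 1 = -1$)
$n + 258 \cdot 44 = -1 + 258 \cdot 44 = -1 + 11352 = 11351$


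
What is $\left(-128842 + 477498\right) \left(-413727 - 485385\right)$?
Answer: $-313480793472$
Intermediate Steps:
$\left(-128842 + 477498\right) \left(-413727 - 485385\right) = 348656 \left(-899112\right) = -313480793472$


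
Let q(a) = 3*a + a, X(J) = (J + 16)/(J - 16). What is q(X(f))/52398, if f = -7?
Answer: -2/66953 ≈ -2.9872e-5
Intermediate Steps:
X(J) = (16 + J)/(-16 + J)
q(a) = 4*a
q(X(f))/52398 = (4*((16 - 7)/(-16 - 7)))/52398 = (4*(9/(-23)))*(1/52398) = (4*(-1/23*9))*(1/52398) = (4*(-9/23))*(1/52398) = -36/23*1/52398 = -2/66953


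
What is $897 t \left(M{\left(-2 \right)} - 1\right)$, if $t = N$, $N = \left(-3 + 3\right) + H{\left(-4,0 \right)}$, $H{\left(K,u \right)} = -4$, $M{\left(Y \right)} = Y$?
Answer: $10764$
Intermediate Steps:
$N = -4$ ($N = \left(-3 + 3\right) - 4 = 0 - 4 = -4$)
$t = -4$
$897 t \left(M{\left(-2 \right)} - 1\right) = 897 \left(- 4 \left(-2 - 1\right)\right) = 897 \left(\left(-4\right) \left(-3\right)\right) = 897 \cdot 12 = 10764$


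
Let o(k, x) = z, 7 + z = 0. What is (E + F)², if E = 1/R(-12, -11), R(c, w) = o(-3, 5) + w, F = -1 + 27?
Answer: 218089/324 ≈ 673.11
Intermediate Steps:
z = -7 (z = -7 + 0 = -7)
F = 26
o(k, x) = -7
R(c, w) = -7 + w
E = -1/18 (E = 1/(-7 - 11) = 1/(-18) = -1/18 ≈ -0.055556)
(E + F)² = (-1/18 + 26)² = (467/18)² = 218089/324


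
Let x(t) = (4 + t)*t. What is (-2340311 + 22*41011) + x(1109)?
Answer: -203752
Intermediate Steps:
x(t) = t*(4 + t)
(-2340311 + 22*41011) + x(1109) = (-2340311 + 22*41011) + 1109*(4 + 1109) = (-2340311 + 902242) + 1109*1113 = -1438069 + 1234317 = -203752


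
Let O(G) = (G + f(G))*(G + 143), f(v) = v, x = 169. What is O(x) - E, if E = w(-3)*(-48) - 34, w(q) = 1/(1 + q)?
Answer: 105466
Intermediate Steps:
O(G) = 2*G*(143 + G) (O(G) = (G + G)*(G + 143) = (2*G)*(143 + G) = 2*G*(143 + G))
E = -10 (E = -48/(1 - 3) - 34 = -48/(-2) - 34 = -½*(-48) - 34 = 24 - 34 = -10)
O(x) - E = 2*169*(143 + 169) - 1*(-10) = 2*169*312 + 10 = 105456 + 10 = 105466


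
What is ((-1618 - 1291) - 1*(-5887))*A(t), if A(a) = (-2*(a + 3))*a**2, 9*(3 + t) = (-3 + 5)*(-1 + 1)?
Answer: 0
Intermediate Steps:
t = -3 (t = -3 + ((-3 + 5)*(-1 + 1))/9 = -3 + (2*0)/9 = -3 + (1/9)*0 = -3 + 0 = -3)
A(a) = a**2*(-6 - 2*a) (A(a) = (-2*(3 + a))*a**2 = (-6 - 2*a)*a**2 = a**2*(-6 - 2*a))
((-1618 - 1291) - 1*(-5887))*A(t) = ((-1618 - 1291) - 1*(-5887))*(2*(-3)**2*(-3 - 1*(-3))) = (-2909 + 5887)*(2*9*(-3 + 3)) = 2978*(2*9*0) = 2978*0 = 0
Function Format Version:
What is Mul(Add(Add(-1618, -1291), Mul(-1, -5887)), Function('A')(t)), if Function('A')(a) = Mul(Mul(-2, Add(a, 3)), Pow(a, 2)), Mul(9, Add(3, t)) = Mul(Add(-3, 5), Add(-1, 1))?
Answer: 0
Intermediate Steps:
t = -3 (t = Add(-3, Mul(Rational(1, 9), Mul(Add(-3, 5), Add(-1, 1)))) = Add(-3, Mul(Rational(1, 9), Mul(2, 0))) = Add(-3, Mul(Rational(1, 9), 0)) = Add(-3, 0) = -3)
Function('A')(a) = Mul(Pow(a, 2), Add(-6, Mul(-2, a))) (Function('A')(a) = Mul(Mul(-2, Add(3, a)), Pow(a, 2)) = Mul(Add(-6, Mul(-2, a)), Pow(a, 2)) = Mul(Pow(a, 2), Add(-6, Mul(-2, a))))
Mul(Add(Add(-1618, -1291), Mul(-1, -5887)), Function('A')(t)) = Mul(Add(Add(-1618, -1291), Mul(-1, -5887)), Mul(2, Pow(-3, 2), Add(-3, Mul(-1, -3)))) = Mul(Add(-2909, 5887), Mul(2, 9, Add(-3, 3))) = Mul(2978, Mul(2, 9, 0)) = Mul(2978, 0) = 0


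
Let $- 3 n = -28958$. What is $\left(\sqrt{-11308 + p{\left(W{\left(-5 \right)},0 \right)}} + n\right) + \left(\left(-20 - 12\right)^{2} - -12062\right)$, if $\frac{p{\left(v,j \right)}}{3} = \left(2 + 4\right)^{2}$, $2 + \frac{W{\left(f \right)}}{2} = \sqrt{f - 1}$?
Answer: $\frac{68216}{3} + 40 i \sqrt{7} \approx 22739.0 + 105.83 i$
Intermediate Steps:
$n = \frac{28958}{3}$ ($n = \left(- \frac{1}{3}\right) \left(-28958\right) = \frac{28958}{3} \approx 9652.7$)
$W{\left(f \right)} = -4 + 2 \sqrt{-1 + f}$ ($W{\left(f \right)} = -4 + 2 \sqrt{f - 1} = -4 + 2 \sqrt{-1 + f}$)
$p{\left(v,j \right)} = 108$ ($p{\left(v,j \right)} = 3 \left(2 + 4\right)^{2} = 3 \cdot 6^{2} = 3 \cdot 36 = 108$)
$\left(\sqrt{-11308 + p{\left(W{\left(-5 \right)},0 \right)}} + n\right) + \left(\left(-20 - 12\right)^{2} - -12062\right) = \left(\sqrt{-11308 + 108} + \frac{28958}{3}\right) + \left(\left(-20 - 12\right)^{2} - -12062\right) = \left(\sqrt{-11200} + \frac{28958}{3}\right) + \left(\left(-32\right)^{2} + 12062\right) = \left(40 i \sqrt{7} + \frac{28958}{3}\right) + \left(1024 + 12062\right) = \left(\frac{28958}{3} + 40 i \sqrt{7}\right) + 13086 = \frac{68216}{3} + 40 i \sqrt{7}$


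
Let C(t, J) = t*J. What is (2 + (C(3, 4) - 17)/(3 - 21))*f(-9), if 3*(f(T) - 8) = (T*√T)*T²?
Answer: 164/9 - 3321*I/2 ≈ 18.222 - 1660.5*I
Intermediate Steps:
C(t, J) = J*t
f(T) = 8 + T^(7/2)/3 (f(T) = 8 + ((T*√T)*T²)/3 = 8 + (T^(3/2)*T²)/3 = 8 + T^(7/2)/3)
(2 + (C(3, 4) - 17)/(3 - 21))*f(-9) = (2 + (4*3 - 17)/(3 - 21))*(8 + (-9)^(7/2)/3) = (2 + (12 - 17)/(-18))*(8 + (-2187*I)/3) = (2 - 5*(-1/18))*(8 - 729*I) = (2 + 5/18)*(8 - 729*I) = 41*(8 - 729*I)/18 = 164/9 - 3321*I/2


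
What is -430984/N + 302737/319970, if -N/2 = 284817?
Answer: 155175619369/91132895490 ≈ 1.7027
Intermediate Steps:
N = -569634 (N = -2*284817 = -569634)
-430984/N + 302737/319970 = -430984/(-569634) + 302737/319970 = -430984*(-1/569634) + 302737*(1/319970) = 215492/284817 + 302737/319970 = 155175619369/91132895490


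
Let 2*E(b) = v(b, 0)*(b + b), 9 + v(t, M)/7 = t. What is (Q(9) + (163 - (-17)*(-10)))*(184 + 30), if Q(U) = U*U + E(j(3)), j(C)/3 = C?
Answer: 15836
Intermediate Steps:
j(C) = 3*C
v(t, M) = -63 + 7*t
E(b) = b*(-63 + 7*b) (E(b) = ((-63 + 7*b)*(b + b))/2 = ((-63 + 7*b)*(2*b))/2 = (2*b*(-63 + 7*b))/2 = b*(-63 + 7*b))
Q(U) = U² (Q(U) = U*U + 7*(3*3)*(-9 + 3*3) = U² + 7*9*(-9 + 9) = U² + 7*9*0 = U² + 0 = U²)
(Q(9) + (163 - (-17)*(-10)))*(184 + 30) = (9² + (163 - (-17)*(-10)))*(184 + 30) = (81 + (163 - 1*170))*214 = (81 + (163 - 170))*214 = (81 - 7)*214 = 74*214 = 15836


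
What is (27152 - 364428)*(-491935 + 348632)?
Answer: 48332662628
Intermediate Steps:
(27152 - 364428)*(-491935 + 348632) = -337276*(-143303) = 48332662628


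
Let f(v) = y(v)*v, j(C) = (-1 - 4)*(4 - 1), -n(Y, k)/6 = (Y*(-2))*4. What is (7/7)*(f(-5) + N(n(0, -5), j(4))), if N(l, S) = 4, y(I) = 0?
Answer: 4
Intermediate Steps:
n(Y, k) = 48*Y (n(Y, k) = -6*Y*(-2)*4 = -6*(-2*Y)*4 = -(-48)*Y = 48*Y)
j(C) = -15 (j(C) = -5*3 = -15)
f(v) = 0 (f(v) = 0*v = 0)
(7/7)*(f(-5) + N(n(0, -5), j(4))) = (7/7)*(0 + 4) = (7*(⅐))*4 = 1*4 = 4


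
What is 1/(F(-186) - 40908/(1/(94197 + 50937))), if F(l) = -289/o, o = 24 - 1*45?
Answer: -21/124679974823 ≈ -1.6843e-10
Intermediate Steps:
o = -21 (o = 24 - 45 = -21)
F(l) = 289/21 (F(l) = -289/(-21) = -289*(-1/21) = 289/21)
1/(F(-186) - 40908/(1/(94197 + 50937))) = 1/(289/21 - 40908/(1/(94197 + 50937))) = 1/(289/21 - 40908/(1/145134)) = 1/(289/21 - 40908/1/145134) = 1/(289/21 - 40908*145134) = 1/(289/21 - 5937141672) = 1/(-124679974823/21) = -21/124679974823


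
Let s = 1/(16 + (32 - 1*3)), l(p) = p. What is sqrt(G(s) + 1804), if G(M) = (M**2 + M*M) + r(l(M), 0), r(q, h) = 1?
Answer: sqrt(3655127)/45 ≈ 42.485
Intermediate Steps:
s = 1/45 (s = 1/(16 + (32 - 3)) = 1/(16 + 29) = 1/45 ≈ 0.022222)
G(M) = 1 + 2*M**2 (G(M) = (M**2 + M*M) + 1 = (M**2 + M**2) + 1 = 2*M**2 + 1 = 1 + 2*M**2)
sqrt(G(s) + 1804) = sqrt((1 + 2*(1/45)**2) + 1804) = sqrt((1 + 2*(1/2025)) + 1804) = sqrt((1 + 2/2025) + 1804) = sqrt(2027/2025 + 1804) = sqrt(3655127/2025) = sqrt(3655127)/45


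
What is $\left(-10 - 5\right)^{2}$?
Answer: $225$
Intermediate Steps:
$\left(-10 - 5\right)^{2} = \left(-15\right)^{2} = 225$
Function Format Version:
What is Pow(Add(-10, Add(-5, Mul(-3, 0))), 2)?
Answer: 225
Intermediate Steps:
Pow(Add(-10, Add(-5, Mul(-3, 0))), 2) = Pow(Add(-10, Add(-5, 0)), 2) = Pow(Add(-10, -5), 2) = Pow(-15, 2) = 225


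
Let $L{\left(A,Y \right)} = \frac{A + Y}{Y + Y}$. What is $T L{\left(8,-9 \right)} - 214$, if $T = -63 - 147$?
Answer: $- \frac{677}{3} \approx -225.67$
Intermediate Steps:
$T = -210$ ($T = -63 - 147 = -210$)
$L{\left(A,Y \right)} = \frac{A + Y}{2 Y}$
$T L{\left(8,-9 \right)} - 214 = - 210 \frac{8 - 9}{2 \left(-9\right)} - 214 = - 210 \cdot \frac{1}{2} \left(- \frac{1}{9}\right) \left(-1\right) - 214 = \left(-210\right) \frac{1}{18} - 214 = - \frac{35}{3} - 214 = - \frac{677}{3}$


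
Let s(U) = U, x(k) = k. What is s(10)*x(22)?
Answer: 220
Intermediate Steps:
s(10)*x(22) = 10*22 = 220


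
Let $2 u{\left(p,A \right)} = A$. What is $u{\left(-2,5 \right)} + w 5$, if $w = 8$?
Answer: $\frac{85}{2} \approx 42.5$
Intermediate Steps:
$u{\left(p,A \right)} = \frac{A}{2}$
$u{\left(-2,5 \right)} + w 5 = \frac{1}{2} \cdot 5 + 8 \cdot 5 = \frac{5}{2} + 40 = \frac{85}{2}$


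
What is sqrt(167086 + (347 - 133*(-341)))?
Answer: sqrt(212786) ≈ 461.29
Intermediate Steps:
sqrt(167086 + (347 - 133*(-341))) = sqrt(167086 + (347 + 45353)) = sqrt(167086 + 45700) = sqrt(212786)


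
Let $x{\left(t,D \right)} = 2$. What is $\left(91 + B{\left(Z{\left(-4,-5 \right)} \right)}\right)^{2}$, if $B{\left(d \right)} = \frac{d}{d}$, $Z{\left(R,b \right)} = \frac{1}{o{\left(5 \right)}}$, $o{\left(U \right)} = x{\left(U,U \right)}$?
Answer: $8464$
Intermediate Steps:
$o{\left(U \right)} = 2$
$Z{\left(R,b \right)} = \frac{1}{2}$
$B{\left(d \right)} = 1$
$\left(91 + B{\left(Z{\left(-4,-5 \right)} \right)}\right)^{2} = \left(91 + 1\right)^{2} = 92^{2} = 8464$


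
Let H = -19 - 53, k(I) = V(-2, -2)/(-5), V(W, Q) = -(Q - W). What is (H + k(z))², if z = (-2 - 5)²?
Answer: 5184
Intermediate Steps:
V(W, Q) = W - Q
z = 49 (z = (-7)² = 49)
k(I) = 0 (k(I) = (-2 - 1*(-2))/(-5) = (-2 + 2)*(-⅕) = 0*(-⅕) = 0)
H = -72
(H + k(z))² = (-72 + 0)² = (-72)² = 5184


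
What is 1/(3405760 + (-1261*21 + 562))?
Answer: 1/3379841 ≈ 2.9587e-7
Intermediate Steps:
1/(3405760 + (-1261*21 + 562)) = 1/(3405760 + (-26481 + 562)) = 1/(3405760 - 25919) = 1/3379841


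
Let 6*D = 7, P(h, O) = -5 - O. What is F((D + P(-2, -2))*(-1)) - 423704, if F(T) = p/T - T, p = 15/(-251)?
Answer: -7019111375/16566 ≈ -4.2371e+5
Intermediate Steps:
D = 7/6 (D = (1/6)*7 = 7/6 ≈ 1.1667)
p = -15/251 (p = 15*(-1/251) = -15/251 ≈ -0.059761)
F(T) = -T - 15/(251*T) (F(T) = -15/(251*T) - T = -T - 15/(251*T))
F((D + P(-2, -2))*(-1)) - 423704 = (-(7/6 + (-5 - 1*(-2)))*(-1) - 15*(-1/(7/6 + (-5 - 1*(-2))))/251) - 423704 = (-(7/6 + (-5 + 2))*(-1) - 15*(-1/(7/6 + (-5 + 2)))/251) - 423704 = (-(7/6 - 3)*(-1) - 15*(-1/(7/6 - 3))/251) - 423704 = (-(-11)*(-1)/6 - 15/(251*((-11/6*(-1))))) - 423704 = (-1*11/6 - 15/(251*11/6)) - 423704 = (-11/6 - 15/251*6/11) - 423704 = (-11/6 - 90/2761) - 423704 = -30911/16566 - 423704 = -7019111375/16566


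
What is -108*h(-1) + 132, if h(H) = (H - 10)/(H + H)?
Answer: -462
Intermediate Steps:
h(H) = (-10 + H)/(2*H) (h(H) = (-10 + H)/((2*H)) = (-10 + H)*(1/(2*H)) = (-10 + H)/(2*H))
-108*h(-1) + 132 = -54*(-10 - 1)/(-1) + 132 = -54*(-1)*(-11) + 132 = -108*11/2 + 132 = -594 + 132 = -462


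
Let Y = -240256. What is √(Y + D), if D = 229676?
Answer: 46*I*√5 ≈ 102.86*I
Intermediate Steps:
√(Y + D) = √(-240256 + 229676) = √(-10580) = 46*I*√5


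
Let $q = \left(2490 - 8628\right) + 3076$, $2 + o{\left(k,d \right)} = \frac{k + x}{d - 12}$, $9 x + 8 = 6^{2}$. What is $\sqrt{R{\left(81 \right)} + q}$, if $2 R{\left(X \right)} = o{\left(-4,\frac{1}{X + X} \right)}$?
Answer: $\frac{i \sqrt{11563447791}}{1943} \approx 55.344 i$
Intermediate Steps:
$x = \frac{28}{9}$ ($x = - \frac{8}{9} + \frac{6^{2}}{9} = - \frac{8}{9} + \frac{1}{9} \cdot 36 = - \frac{8}{9} + 4 = \frac{28}{9} \approx 3.1111$)
$o{\left(k,d \right)} = -2 + \frac{\frac{28}{9} + k}{-12 + d}$ ($o{\left(k,d \right)} = -2 + \frac{k + \frac{28}{9}}{d - 12} = -2 + \frac{\frac{28}{9} + k}{-12 + d}$)
$R{\left(X \right)} = \frac{\frac{208}{9} - \frac{1}{X}}{2 \left(-12 + \frac{1}{2 X}\right)}$ ($R{\left(X \right)} = \frac{\frac{1}{-12 + \frac{1}{X + X}} \left(\frac{244}{9} - 4 - \frac{2}{X + X}\right)}{2} = \frac{\frac{1}{-12 + \frac{1}{2 X}} \left(\frac{244}{9} - 4 - \frac{2}{2 X}\right)}{2} = \frac{\frac{1}{-12 + \frac{1}{2 X}} \left(\frac{244}{9} - 4 - 2 \frac{1}{2 X}\right)}{2} = \frac{\frac{1}{-12 + \frac{1}{2 X}} \left(\frac{244}{9} - 4 - \frac{1}{X}\right)}{2} = \frac{\frac{1}{-12 + \frac{1}{2 X}} \left(\frac{208}{9} - \frac{1}{X}\right)}{2} = \frac{\frac{208}{9} - \frac{1}{X}}{2 \left(-12 + \frac{1}{2 X}\right)}$)
$q = -3062$ ($q = -6138 + 3076 = -3062$)
$\sqrt{R{\left(81 \right)} + q} = \sqrt{\frac{9 - 16848}{9 \left(-1 + 24 \cdot 81\right)} - 3062} = \sqrt{\frac{9 - 16848}{9 \left(-1 + 1944\right)} - 3062} = \sqrt{\frac{1}{9} \cdot \frac{1}{1943} \left(-16839\right) - 3062} = \sqrt{- \frac{1871}{1943} - 3062} = \sqrt{- \frac{5951337}{1943}} = \frac{i \sqrt{11563447791}}{1943}$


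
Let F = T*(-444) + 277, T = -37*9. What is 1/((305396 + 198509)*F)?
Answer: 1/74642943745 ≈ 1.3397e-11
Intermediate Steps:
T = -333
F = 148129 (F = -333*(-444) + 277 = 147852 + 277 = 148129)
1/((305396 + 198509)*F) = 1/((305396 + 198509)*148129) = (1/148129)/503905 = (1/503905)*(1/148129) = 1/74642943745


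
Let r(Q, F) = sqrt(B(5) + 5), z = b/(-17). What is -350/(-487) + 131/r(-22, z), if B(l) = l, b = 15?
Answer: 350/487 + 131*sqrt(10)/10 ≈ 42.145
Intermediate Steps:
z = -15/17 (z = 15/(-17) = 15*(-1/17) = -15/17 ≈ -0.88235)
r(Q, F) = sqrt(10) (r(Q, F) = sqrt(5 + 5) = sqrt(10))
-350/(-487) + 131/r(-22, z) = -350/(-487) + 131/(sqrt(10)) = -350*(-1/487) + 131*(sqrt(10)/10) = 350/487 + 131*sqrt(10)/10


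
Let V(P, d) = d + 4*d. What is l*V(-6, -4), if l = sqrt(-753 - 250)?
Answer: -20*I*sqrt(1003) ≈ -633.4*I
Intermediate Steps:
V(P, d) = 5*d
l = I*sqrt(1003) (l = sqrt(-1003) = I*sqrt(1003) ≈ 31.67*I)
l*V(-6, -4) = (I*sqrt(1003))*(5*(-4)) = (I*sqrt(1003))*(-20) = -20*I*sqrt(1003)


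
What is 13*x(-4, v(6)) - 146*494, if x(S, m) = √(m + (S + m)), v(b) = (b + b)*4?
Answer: -72124 + 26*√23 ≈ -71999.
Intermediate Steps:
v(b) = 8*b (v(b) = (2*b)*4 = 8*b)
x(S, m) = √(S + 2*m)
13*x(-4, v(6)) - 146*494 = 13*√(-4 + 2*(8*6)) - 146*494 = 13*√(-4 + 2*48) - 72124 = 13*√(-4 + 96) - 72124 = 13*√92 - 72124 = 13*(2*√23) - 72124 = 26*√23 - 72124 = -72124 + 26*√23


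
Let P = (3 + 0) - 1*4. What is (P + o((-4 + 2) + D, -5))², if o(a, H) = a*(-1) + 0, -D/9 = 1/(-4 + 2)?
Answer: 49/4 ≈ 12.250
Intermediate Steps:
D = 9/2 (D = -9/(-4 + 2) = -9/(-2) = -9*(-½) = 9/2 ≈ 4.5000)
o(a, H) = -a (o(a, H) = -a + 0 = -a)
P = -1 (P = 3 - 4 = -1)
(P + o((-4 + 2) + D, -5))² = (-1 - ((-4 + 2) + 9/2))² = (-1 - (-2 + 9/2))² = (-1 - 1*5/2)² = (-1 - 5/2)² = (-7/2)² = 49/4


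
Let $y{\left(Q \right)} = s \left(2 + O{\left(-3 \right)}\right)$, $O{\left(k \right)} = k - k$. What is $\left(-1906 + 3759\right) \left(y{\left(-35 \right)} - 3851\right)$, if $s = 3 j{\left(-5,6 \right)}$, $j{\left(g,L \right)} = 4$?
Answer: $-7091431$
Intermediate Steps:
$O{\left(k \right)} = 0$
$s = 12$ ($s = 3 \cdot 4 = 12$)
$y{\left(Q \right)} = 24$ ($y{\left(Q \right)} = 12 \left(2 + 0\right) = 12 \cdot 2 = 24$)
$\left(-1906 + 3759\right) \left(y{\left(-35 \right)} - 3851\right) = \left(-1906 + 3759\right) \left(24 - 3851\right) = 1853 \left(-3827\right) = -7091431$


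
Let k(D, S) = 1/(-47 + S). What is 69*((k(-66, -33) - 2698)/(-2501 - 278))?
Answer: 14893029/222320 ≈ 66.989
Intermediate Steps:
69*((k(-66, -33) - 2698)/(-2501 - 278)) = 69*((1/(-47 - 33) - 2698)/(-2501 - 278)) = 69*((1/(-80) - 2698)/(-2779)) = 69*((-1/80 - 2698)*(-1/2779)) = 69*(-215841/80*(-1/2779)) = 69*(215841/222320) = 14893029/222320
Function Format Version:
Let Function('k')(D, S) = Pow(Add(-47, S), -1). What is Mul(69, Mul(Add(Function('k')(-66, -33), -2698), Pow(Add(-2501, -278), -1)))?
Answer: Rational(14893029, 222320) ≈ 66.989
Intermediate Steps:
Mul(69, Mul(Add(Function('k')(-66, -33), -2698), Pow(Add(-2501, -278), -1))) = Mul(69, Mul(Add(Pow(Add(-47, -33), -1), -2698), Pow(Add(-2501, -278), -1))) = Mul(69, Mul(Add(Pow(-80, -1), -2698), Pow(-2779, -1))) = Mul(69, Mul(Add(Rational(-1, 80), -2698), Rational(-1, 2779))) = Mul(69, Mul(Rational(-215841, 80), Rational(-1, 2779))) = Mul(69, Rational(215841, 222320)) = Rational(14893029, 222320)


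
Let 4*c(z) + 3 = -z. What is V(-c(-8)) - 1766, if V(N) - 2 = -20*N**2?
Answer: -7181/4 ≈ -1795.3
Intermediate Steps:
c(z) = -3/4 - z/4 (c(z) = -3/4 + (-z)/4 = -3/4 - z/4)
V(N) = 2 - 20*N**2
V(-c(-8)) - 1766 = (2 - 20*(-3/4 - 1/4*(-8))**2) - 1766 = (2 - 20*(-3/4 + 2)**2) - 1766 = (2 - 20*(-1*5/4)**2) - 1766 = (2 - 20*(-5/4)**2) - 1766 = (2 - 20*25/16) - 1766 = (2 - 125/4) - 1766 = -117/4 - 1766 = -7181/4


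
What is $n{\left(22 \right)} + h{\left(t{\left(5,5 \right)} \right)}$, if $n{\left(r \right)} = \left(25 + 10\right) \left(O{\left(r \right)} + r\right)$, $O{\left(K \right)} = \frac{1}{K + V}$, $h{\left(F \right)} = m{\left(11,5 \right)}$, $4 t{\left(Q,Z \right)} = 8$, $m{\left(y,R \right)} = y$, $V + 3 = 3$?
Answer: $\frac{17217}{22} \approx 782.59$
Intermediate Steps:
$V = 0$ ($V = -3 + 3 = 0$)
$t{\left(Q,Z \right)} = 2$ ($t{\left(Q,Z \right)} = \frac{1}{4} \cdot 8 = 2$)
$h{\left(F \right)} = 11$
$O{\left(K \right)} = \frac{1}{K}$ ($O{\left(K \right)} = \frac{1}{K + 0} = \frac{1}{K}$)
$n{\left(r \right)} = 35 r + \frac{35}{r}$ ($n{\left(r \right)} = \left(25 + 10\right) \left(\frac{1}{r} + r\right) = 35 \left(r + \frac{1}{r}\right) = 35 r + \frac{35}{r}$)
$n{\left(22 \right)} + h{\left(t{\left(5,5 \right)} \right)} = \left(35 \cdot 22 + \frac{35}{22}\right) + 11 = \left(770 + 35 \cdot \frac{1}{22}\right) + 11 = \left(770 + \frac{35}{22}\right) + 11 = \frac{16975}{22} + 11 = \frac{17217}{22}$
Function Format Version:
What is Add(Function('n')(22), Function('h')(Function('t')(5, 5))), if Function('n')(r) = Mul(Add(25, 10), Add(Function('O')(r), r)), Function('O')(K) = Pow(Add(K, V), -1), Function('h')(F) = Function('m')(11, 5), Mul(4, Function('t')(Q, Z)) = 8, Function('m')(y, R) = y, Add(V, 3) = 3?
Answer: Rational(17217, 22) ≈ 782.59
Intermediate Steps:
V = 0 (V = Add(-3, 3) = 0)
Function('t')(Q, Z) = 2 (Function('t')(Q, Z) = Mul(Rational(1, 4), 8) = 2)
Function('h')(F) = 11
Function('O')(K) = Pow(K, -1) (Function('O')(K) = Pow(Add(K, 0), -1) = Pow(K, -1))
Function('n')(r) = Add(Mul(35, r), Mul(35, Pow(r, -1))) (Function('n')(r) = Mul(Add(25, 10), Add(Pow(r, -1), r)) = Mul(35, Add(r, Pow(r, -1))) = Add(Mul(35, r), Mul(35, Pow(r, -1))))
Add(Function('n')(22), Function('h')(Function('t')(5, 5))) = Add(Add(Mul(35, 22), Mul(35, Pow(22, -1))), 11) = Add(Add(770, Mul(35, Rational(1, 22))), 11) = Add(Add(770, Rational(35, 22)), 11) = Add(Rational(16975, 22), 11) = Rational(17217, 22)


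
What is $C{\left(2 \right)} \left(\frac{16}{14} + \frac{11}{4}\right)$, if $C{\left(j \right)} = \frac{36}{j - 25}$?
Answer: $- \frac{981}{161} \approx -6.0932$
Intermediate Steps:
$C{\left(j \right)} = \frac{36}{-25 + j}$ ($C{\left(j \right)} = \frac{36}{j - 25} = \frac{36}{-25 + j}$)
$C{\left(2 \right)} \left(\frac{16}{14} + \frac{11}{4}\right) = \frac{36}{-25 + 2} \left(\frac{16}{14} + \frac{11}{4}\right) = \frac{36}{-23} \left(16 \cdot \frac{1}{14} + 11 \cdot \frac{1}{4}\right) = 36 \left(- \frac{1}{23}\right) \left(\frac{8}{7} + \frac{11}{4}\right) = \left(- \frac{36}{23}\right) \frac{109}{28} = - \frac{981}{161}$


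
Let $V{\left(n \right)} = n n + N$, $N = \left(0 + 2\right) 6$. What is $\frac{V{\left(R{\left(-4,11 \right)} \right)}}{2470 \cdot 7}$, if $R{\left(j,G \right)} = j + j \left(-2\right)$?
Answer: $\frac{2}{1235} \approx 0.0016194$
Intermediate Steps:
$N = 12$ ($N = 2 \cdot 6 = 12$)
$R{\left(j,G \right)} = - j$ ($R{\left(j,G \right)} = j - 2 j = - j$)
$V{\left(n \right)} = 12 + n^{2}$ ($V{\left(n \right)} = n n + 12 = n^{2} + 12 = 12 + n^{2}$)
$\frac{V{\left(R{\left(-4,11 \right)} \right)}}{2470 \cdot 7} = \frac{12 + \left(\left(-1\right) \left(-4\right)\right)^{2}}{2470 \cdot 7} = \frac{12 + 4^{2}}{17290} = \left(12 + 16\right) \frac{1}{17290} = 28 \cdot \frac{1}{17290} = \frac{2}{1235}$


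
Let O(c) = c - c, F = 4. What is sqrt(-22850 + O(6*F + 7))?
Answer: 5*I*sqrt(914) ≈ 151.16*I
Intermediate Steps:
O(c) = 0
sqrt(-22850 + O(6*F + 7)) = sqrt(-22850 + 0) = sqrt(-22850) = 5*I*sqrt(914)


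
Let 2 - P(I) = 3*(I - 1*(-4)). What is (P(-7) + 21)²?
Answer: 1024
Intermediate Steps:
P(I) = -10 - 3*I (P(I) = 2 - 3*(I - 1*(-4)) = 2 - 3*(I + 4) = 2 - 3*(4 + I) = 2 - (12 + 3*I) = 2 + (-12 - 3*I) = -10 - 3*I)
(P(-7) + 21)² = ((-10 - 3*(-7)) + 21)² = ((-10 + 21) + 21)² = (11 + 21)² = 32² = 1024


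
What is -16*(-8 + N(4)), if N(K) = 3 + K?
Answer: 16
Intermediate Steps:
-16*(-8 + N(4)) = -16*(-8 + (3 + 4)) = -16*(-8 + 7) = -16*(-1) = 16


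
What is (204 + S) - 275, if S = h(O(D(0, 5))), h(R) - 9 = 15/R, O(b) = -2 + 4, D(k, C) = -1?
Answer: -109/2 ≈ -54.500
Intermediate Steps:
O(b) = 2
h(R) = 9 + 15/R
S = 33/2 (S = 9 + 15/2 = 33/2 ≈ 16.500)
(204 + S) - 275 = (204 + 33/2) - 275 = 441/2 - 275 = -109/2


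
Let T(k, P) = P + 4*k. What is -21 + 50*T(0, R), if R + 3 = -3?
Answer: -321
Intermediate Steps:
R = -6 (R = -3 - 3 = -6)
-21 + 50*T(0, R) = -21 + 50*(-6 + 4*0) = -21 + 50*(-6 + 0) = -21 + 50*(-6) = -21 - 300 = -321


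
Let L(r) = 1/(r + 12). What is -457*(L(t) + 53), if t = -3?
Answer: -218446/9 ≈ -24272.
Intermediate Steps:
L(r) = 1/(12 + r)
-457*(L(t) + 53) = -457*(1/(12 - 3) + 53) = -457*(1/9 + 53) = -457*478/9 = -218446/9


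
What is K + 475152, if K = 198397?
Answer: 673549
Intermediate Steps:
K + 475152 = 198397 + 475152 = 673549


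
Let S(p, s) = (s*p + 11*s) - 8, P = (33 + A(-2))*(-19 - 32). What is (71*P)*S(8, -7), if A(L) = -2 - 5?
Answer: 13274586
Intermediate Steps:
A(L) = -7
P = -1326 (P = (33 - 7)*(-19 - 32) = 26*(-51) = -1326)
S(p, s) = -8 + 11*s + p*s (S(p, s) = (p*s + 11*s) - 8 = (11*s + p*s) - 8 = -8 + 11*s + p*s)
(71*P)*S(8, -7) = (71*(-1326))*(-8 + 11*(-7) + 8*(-7)) = -94146*(-8 - 77 - 56) = -94146*(-141) = 13274586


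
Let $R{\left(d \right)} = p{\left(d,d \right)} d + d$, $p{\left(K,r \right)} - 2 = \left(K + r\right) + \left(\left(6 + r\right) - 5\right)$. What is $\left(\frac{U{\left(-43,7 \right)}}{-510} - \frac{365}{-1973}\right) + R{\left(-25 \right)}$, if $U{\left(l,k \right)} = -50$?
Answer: $\frac{178634305}{100623} \approx 1775.3$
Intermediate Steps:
$p{\left(K,r \right)} = 3 + K + 2 r$ ($p{\left(K,r \right)} = 2 + \left(\left(K + r\right) + \left(\left(6 + r\right) - 5\right)\right) = 2 + \left(\left(K + r\right) + \left(1 + r\right)\right) = 2 + \left(1 + K + 2 r\right) = 3 + K + 2 r$)
$R{\left(d \right)} = d + d \left(3 + 3 d\right)$ ($R{\left(d \right)} = \left(3 + d + 2 d\right) d + d = \left(3 + 3 d\right) d + d = d \left(3 + 3 d\right) + d = d + d \left(3 + 3 d\right)$)
$\left(\frac{U{\left(-43,7 \right)}}{-510} - \frac{365}{-1973}\right) + R{\left(-25 \right)} = \left(- \frac{50}{-510} - \frac{365}{-1973}\right) - 25 \left(4 + 3 \left(-25\right)\right) = \left(\left(-50\right) \left(- \frac{1}{510}\right) - - \frac{365}{1973}\right) - 25 \left(4 - 75\right) = \left(\frac{5}{51} + \frac{365}{1973}\right) - -1775 = \frac{28480}{100623} + 1775 = \frac{178634305}{100623}$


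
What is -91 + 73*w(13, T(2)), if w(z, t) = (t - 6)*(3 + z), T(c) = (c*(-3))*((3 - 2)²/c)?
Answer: -10603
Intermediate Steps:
T(c) = -3 (T(c) = (-3*c)*(1²/c) = (-3*c)*(1/c) = (-3*c)/c = -3)
w(z, t) = (-6 + t)*(3 + z)
-91 + 73*w(13, T(2)) = -91 + 73*(-18 - 6*13 + 3*(-3) - 3*13) = -91 + 73*(-18 - 78 - 9 - 39) = -91 + 73*(-144) = -91 - 10512 = -10603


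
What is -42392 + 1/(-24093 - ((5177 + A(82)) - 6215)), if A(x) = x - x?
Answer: -977347561/23055 ≈ -42392.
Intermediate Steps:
A(x) = 0
-42392 + 1/(-24093 - ((5177 + A(82)) - 6215)) = -42392 + 1/(-24093 - ((5177 + 0) - 6215)) = -42392 + 1/(-24093 - (5177 - 6215)) = -42392 + 1/(-24093 - 1*(-1038)) = -42392 + 1/(-24093 + 1038) = -42392 + 1/(-23055) = -42392 - 1/23055 = -977347561/23055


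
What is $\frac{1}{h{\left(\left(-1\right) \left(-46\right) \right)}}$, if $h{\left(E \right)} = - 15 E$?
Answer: $- \frac{1}{690} \approx -0.0014493$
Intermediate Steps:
$\frac{1}{h{\left(\left(-1\right) \left(-46\right) \right)}} = \frac{1}{\left(-15\right) \left(\left(-1\right) \left(-46\right)\right)} = \frac{1}{\left(-15\right) 46} = \frac{1}{-690} = - \frac{1}{690}$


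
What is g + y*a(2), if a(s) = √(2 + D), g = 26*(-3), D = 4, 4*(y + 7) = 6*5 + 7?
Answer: -78 + 9*√6/4 ≈ -72.489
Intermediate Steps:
y = 9/4 (y = -7 + (6*5 + 7)/4 = -7 + (30 + 7)/4 = -7 + (¼)*37 = -7 + 37/4 = 9/4 ≈ 2.2500)
g = -78
a(s) = √6 (a(s) = √(2 + 4) = √6)
g + y*a(2) = -78 + 9*√6/4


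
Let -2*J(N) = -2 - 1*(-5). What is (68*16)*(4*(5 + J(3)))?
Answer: 15232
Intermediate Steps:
J(N) = -3/2 (J(N) = -(-2 - 1*(-5))/2 = -(-2 + 5)/2 = -½*3 = -3/2)
(68*16)*(4*(5 + J(3))) = (68*16)*(4*(5 - 3/2)) = 1088*(4*(7/2)) = 1088*14 = 15232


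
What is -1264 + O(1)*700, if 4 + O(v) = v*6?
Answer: 136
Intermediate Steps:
O(v) = -4 + 6*v (O(v) = -4 + v*6 = -4 + 6*v)
-1264 + O(1)*700 = -1264 + (-4 + 6*1)*700 = -1264 + (-4 + 6)*700 = -1264 + 2*700 = -1264 + 1400 = 136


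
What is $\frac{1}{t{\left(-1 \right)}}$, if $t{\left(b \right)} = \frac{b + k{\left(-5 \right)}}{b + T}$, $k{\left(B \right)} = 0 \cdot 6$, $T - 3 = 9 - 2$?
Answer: $-9$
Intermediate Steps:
$T = 10$ ($T = 3 + \left(9 - 2\right) = 3 + 7 = 10$)
$k{\left(B \right)} = 0$
$t{\left(b \right)} = \frac{b}{10 + b}$ ($t{\left(b \right)} = \frac{b + 0}{b + 10} = \frac{b}{10 + b}$)
$\frac{1}{t{\left(-1 \right)}} = \frac{1}{\left(-1\right) \frac{1}{10 - 1}} = \frac{1}{\left(-1\right) \frac{1}{9}} = \frac{1}{- \frac{1}{9}} = -9$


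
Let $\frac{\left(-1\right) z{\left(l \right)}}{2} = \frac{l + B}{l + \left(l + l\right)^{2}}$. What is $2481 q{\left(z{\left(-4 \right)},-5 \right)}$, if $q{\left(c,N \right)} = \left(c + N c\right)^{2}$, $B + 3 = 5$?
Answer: $\frac{13232}{75} \approx 176.43$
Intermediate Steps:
$B = 2$ ($B = -3 + 5 = 2$)
$z{\left(l \right)} = - \frac{2 \left(2 + l\right)}{l + 4 l^{2}}$ ($z{\left(l \right)} = - 2 \frac{l + 2}{l + \left(l + l\right)^{2}} = - 2 \frac{2 + l}{l + \left(2 l\right)^{2}} = - 2 \frac{2 + l}{l + 4 l^{2}} = - \frac{2 \left(2 + l\right)}{l + 4 l^{2}}$)
$2481 q{\left(z{\left(-4 \right)},-5 \right)} = 2481 \left(\frac{2 \left(-2 - -4\right)}{\left(-4\right) \left(1 + 4 \left(-4\right)\right)}\right)^{2} \left(1 - 5\right)^{2} = 2481 \left(2 \left(- \frac{1}{4}\right) \frac{1}{1 - 16} \left(-2 + 4\right)\right)^{2} \left(-4\right)^{2} = 2481 \left(2 \left(- \frac{1}{4}\right) \frac{1}{-15} \cdot 2\right)^{2} \cdot 16 = 2481 \left(2 \left(- \frac{1}{4}\right) \left(- \frac{1}{15}\right) 2\right)^{2} \cdot 16 = 2481 \left(\frac{1}{15}\right)^{2} \cdot 16 = 2481 \cdot \frac{1}{225} \cdot 16 = 2481 \cdot \frac{16}{225} = \frac{13232}{75}$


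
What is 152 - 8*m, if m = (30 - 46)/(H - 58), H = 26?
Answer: 148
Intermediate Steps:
m = ½ (m = (30 - 46)/(26 - 58) = -16/(-32) = -16*(-1/32) = ½ ≈ 0.50000)
152 - 8*m = 152 - 8*½ = 152 - 4 = 148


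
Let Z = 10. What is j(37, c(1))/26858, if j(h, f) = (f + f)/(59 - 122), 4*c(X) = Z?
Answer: -5/1692054 ≈ -2.9550e-6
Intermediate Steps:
c(X) = 5/2 (c(X) = (¼)*10 = 5/2)
j(h, f) = -2*f/63 (j(h, f) = (2*f)/(-63) = (2*f)*(-1/63) = -2*f/63)
j(37, c(1))/26858 = -2/63*5/2/26858 = -5/63*1/26858 = -5/1692054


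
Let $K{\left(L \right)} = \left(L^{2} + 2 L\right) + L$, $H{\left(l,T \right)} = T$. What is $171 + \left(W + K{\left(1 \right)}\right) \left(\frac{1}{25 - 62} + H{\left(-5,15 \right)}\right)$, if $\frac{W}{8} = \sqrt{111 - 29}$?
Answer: $\frac{8543}{37} + \frac{4432 \sqrt{82}}{37} \approx 1315.6$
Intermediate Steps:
$W = 8 \sqrt{82}$ ($W = 8 \sqrt{111 - 29} = 8 \sqrt{82} \approx 72.443$)
$K{\left(L \right)} = L^{2} + 3 L$
$171 + \left(W + K{\left(1 \right)}\right) \left(\frac{1}{25 - 62} + H{\left(-5,15 \right)}\right) = 171 + \left(8 \sqrt{82} + 1 \left(3 + 1\right)\right) \left(\frac{1}{25 - 62} + 15\right) = 171 + \left(8 \sqrt{82} + 1 \cdot 4\right) \left(\frac{1}{-37} + 15\right) = 171 + \left(8 \sqrt{82} + 4\right) \left(- \frac{1}{37} + 15\right) = 171 + \left(4 + 8 \sqrt{82}\right) \frac{554}{37} = 171 + \left(\frac{2216}{37} + \frac{4432 \sqrt{82}}{37}\right) = \frac{8543}{37} + \frac{4432 \sqrt{82}}{37}$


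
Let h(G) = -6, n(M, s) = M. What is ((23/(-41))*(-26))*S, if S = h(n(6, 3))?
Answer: -3588/41 ≈ -87.512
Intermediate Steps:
S = -6
((23/(-41))*(-26))*S = ((23/(-41))*(-26))*(-6) = ((23*(-1/41))*(-26))*(-6) = -23/41*(-26)*(-6) = (598/41)*(-6) = -3588/41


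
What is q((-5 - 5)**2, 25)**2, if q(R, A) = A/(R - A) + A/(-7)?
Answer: 4624/441 ≈ 10.485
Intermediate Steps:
q(R, A) = -A/7 + A/(R - A) (q(R, A) = A/(R - A) + A*(-1/7) = A/(R - A) - A/7 = -A/7 + A/(R - A))
q((-5 - 5)**2, 25)**2 = ((1/7)*25*(-7 + (-5 - 5)**2 - 1*25)/(25 - (-5 - 5)**2))**2 = ((1/7)*25*(-7 + (-10)**2 - 25)/(25 - 1*(-10)**2))**2 = ((1/7)*25*(-7 + 100 - 25)/(25 - 1*100))**2 = ((1/7)*25*68/(25 - 100))**2 = ((1/7)*25*68/(-75))**2 = ((1/7)*25*(-1/75)*68)**2 = (-68/21)**2 = 4624/441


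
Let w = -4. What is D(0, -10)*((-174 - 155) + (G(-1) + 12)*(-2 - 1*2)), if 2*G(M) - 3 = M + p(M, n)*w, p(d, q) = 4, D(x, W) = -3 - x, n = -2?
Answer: 1047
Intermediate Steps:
G(M) = -13/2 + M/2 (G(M) = 3/2 + (M + 4*(-4))/2 = 3/2 + (M - 16)/2 = 3/2 + (-16 + M)/2 = 3/2 + (-8 + M/2) = -13/2 + M/2)
D(0, -10)*((-174 - 155) + (G(-1) + 12)*(-2 - 1*2)) = (-3 - 1*0)*((-174 - 155) + ((-13/2 + (½)*(-1)) + 12)*(-2 - 1*2)) = (-3 + 0)*(-329 + ((-13/2 - ½) + 12)*(-2 - 2)) = -3*(-329 + (-7 + 12)*(-4)) = -3*(-329 + 5*(-4)) = -3*(-329 - 20) = -3*(-349) = 1047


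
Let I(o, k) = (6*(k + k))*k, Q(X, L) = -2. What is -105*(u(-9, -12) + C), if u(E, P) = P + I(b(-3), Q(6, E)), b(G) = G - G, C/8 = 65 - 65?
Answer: -3780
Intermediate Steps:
C = 0 (C = 8*(65 - 65) = 8*0 = 0)
b(G) = 0
I(o, k) = 12*k² (I(o, k) = (6*(2*k))*k = (12*k)*k = 12*k²)
u(E, P) = 48 + P (u(E, P) = P + 12*(-2)² = P + 12*4 = P + 48 = 48 + P)
-105*(u(-9, -12) + C) = -105*((48 - 12) + 0) = -105*(36 + 0) = -105*36 = -3780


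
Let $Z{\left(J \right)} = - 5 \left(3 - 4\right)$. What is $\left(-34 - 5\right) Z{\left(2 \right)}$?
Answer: $-195$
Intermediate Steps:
$Z{\left(J \right)} = 5$ ($Z{\left(J \right)} = \left(-5\right) \left(-1\right) = 5$)
$\left(-34 - 5\right) Z{\left(2 \right)} = \left(-34 - 5\right) 5 = \left(-39\right) 5 = -195$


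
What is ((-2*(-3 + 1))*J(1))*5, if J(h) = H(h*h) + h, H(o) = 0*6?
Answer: 20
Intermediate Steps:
H(o) = 0
J(h) = h (J(h) = 0 + h = h)
((-2*(-3 + 1))*J(1))*5 = (-2*(-3 + 1)*1)*5 = (-2*(-2)*1)*5 = (4*1)*5 = 4*5 = 20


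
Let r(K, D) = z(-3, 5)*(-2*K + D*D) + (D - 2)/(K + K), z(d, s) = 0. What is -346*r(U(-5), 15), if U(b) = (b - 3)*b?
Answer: -2249/40 ≈ -56.225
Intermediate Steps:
U(b) = b*(-3 + b) (U(b) = (-3 + b)*b = b*(-3 + b))
r(K, D) = (-2 + D)/(2*K) (r(K, D) = 0*(-2*K + D*D) + (D - 2)/(K + K) = 0*(-2*K + D²) + (-2 + D)/((2*K)) = 0*(D² - 2*K) + (-2 + D)*(1/(2*K)) = 0 + (-2 + D)/(2*K) = (-2 + D)/(2*K))
-346*r(U(-5), 15) = -173*(-2 + 15)/((-5*(-3 - 5))) = -173*13/((-5*(-8))) = -173*13/40 = -346*13/80 = -2249/40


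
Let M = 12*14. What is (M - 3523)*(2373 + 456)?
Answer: -9491295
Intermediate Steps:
M = 168
(M - 3523)*(2373 + 456) = (168 - 3523)*(2373 + 456) = -3355*2829 = -9491295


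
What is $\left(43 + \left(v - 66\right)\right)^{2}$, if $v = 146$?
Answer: $15129$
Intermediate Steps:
$\left(43 + \left(v - 66\right)\right)^{2} = \left(43 + \left(146 - 66\right)\right)^{2} = \left(43 + 80\right)^{2} = 123^{2} = 15129$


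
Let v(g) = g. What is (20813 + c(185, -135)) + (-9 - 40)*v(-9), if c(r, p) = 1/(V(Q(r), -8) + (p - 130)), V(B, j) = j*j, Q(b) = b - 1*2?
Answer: 4272053/201 ≈ 21254.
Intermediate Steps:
Q(b) = -2 + b (Q(b) = b - 2 = -2 + b)
V(B, j) = j²
c(r, p) = 1/(-66 + p) (c(r, p) = 1/((-8)² + (p - 130)) = 1/(64 + (-130 + p)) = 1/(-66 + p))
(20813 + c(185, -135)) + (-9 - 40)*v(-9) = (20813 + 1/(-66 - 135)) + (-9 - 40)*(-9) = (20813 + 1/(-201)) - 49*(-9) = (20813 - 1/201) + 441 = 4183412/201 + 441 = 4272053/201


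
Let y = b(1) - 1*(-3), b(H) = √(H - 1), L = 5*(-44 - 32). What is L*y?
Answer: -1140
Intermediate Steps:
L = -380 (L = 5*(-76) = -380)
b(H) = √(-1 + H)
y = 3 (y = √(-1 + 1) - 1*(-3) = √0 + 3 = 0 + 3 = 3)
L*y = -380*3 = -1140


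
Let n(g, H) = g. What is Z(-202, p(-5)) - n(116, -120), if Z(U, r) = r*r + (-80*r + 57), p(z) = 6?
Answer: -503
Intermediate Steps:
Z(U, r) = 57 + r² - 80*r (Z(U, r) = r² + (57 - 80*r) = 57 + r² - 80*r)
Z(-202, p(-5)) - n(116, -120) = (57 + 6² - 80*6) - 1*116 = (57 + 36 - 480) - 116 = -387 - 116 = -503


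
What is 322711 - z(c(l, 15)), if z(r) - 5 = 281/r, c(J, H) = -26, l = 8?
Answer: 8390637/26 ≈ 3.2272e+5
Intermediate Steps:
z(r) = 5 + 281/r
322711 - z(c(l, 15)) = 322711 - (5 + 281/(-26)) = 322711 - (5 + 281*(-1/26)) = 322711 - (5 - 281/26) = 322711 - 1*(-151/26) = 322711 + 151/26 = 8390637/26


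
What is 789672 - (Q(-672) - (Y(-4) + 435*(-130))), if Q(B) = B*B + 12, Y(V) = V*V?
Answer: 281542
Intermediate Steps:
Y(V) = V²
Q(B) = 12 + B² (Q(B) = B² + 12 = 12 + B²)
789672 - (Q(-672) - (Y(-4) + 435*(-130))) = 789672 - ((12 + (-672)²) - ((-4)² + 435*(-130))) = 789672 - ((12 + 451584) - (16 - 56550)) = 789672 - (451596 - 1*(-56534)) = 789672 - (451596 + 56534) = 789672 - 1*508130 = 789672 - 508130 = 281542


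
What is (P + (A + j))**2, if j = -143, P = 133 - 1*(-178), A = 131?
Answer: 89401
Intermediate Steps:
P = 311 (P = 133 + 178 = 311)
(P + (A + j))**2 = (311 + (131 - 143))**2 = (311 - 12)**2 = 299**2 = 89401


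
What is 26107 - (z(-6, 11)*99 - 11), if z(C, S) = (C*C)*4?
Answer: 11862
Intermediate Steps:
z(C, S) = 4*C² (z(C, S) = C²*4 = 4*C²)
26107 - (z(-6, 11)*99 - 11) = 26107 - ((4*(-6)²)*99 - 11) = 26107 - ((4*36)*99 - 11) = 26107 - (144*99 - 11) = 26107 - (14256 - 11) = 26107 - 1*14245 = 26107 - 14245 = 11862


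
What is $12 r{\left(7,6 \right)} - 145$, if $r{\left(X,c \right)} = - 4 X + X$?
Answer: $-397$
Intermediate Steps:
$r{\left(X,c \right)} = - 3 X$
$12 r{\left(7,6 \right)} - 145 = 12 \left(\left(-3\right) 7\right) - 145 = 12 \left(-21\right) - 145 = -252 - 145 = -397$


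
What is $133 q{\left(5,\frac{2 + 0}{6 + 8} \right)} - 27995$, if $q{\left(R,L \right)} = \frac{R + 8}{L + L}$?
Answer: $- \frac{43887}{2} \approx -21944.0$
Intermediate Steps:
$q{\left(R,L \right)} = \frac{8 + R}{2 L}$
$133 q{\left(5,\frac{2 + 0}{6 + 8} \right)} - 27995 = 133 \frac{8 + 5}{2 \frac{2 + 0}{6 + 8}} - 27995 = 133 \cdot \frac{1}{2} \frac{1}{2 \cdot \frac{1}{14}} \cdot 13 - 27995 = 133 \cdot \frac{1}{2} \frac{1}{\frac{1}{7}} \cdot 13 - 27995 = 133 \cdot \frac{1}{2} \cdot 7 \cdot 13 - 27995 = 133 \cdot \frac{91}{2} - 27995 = \frac{12103}{2} - 27995 = - \frac{43887}{2}$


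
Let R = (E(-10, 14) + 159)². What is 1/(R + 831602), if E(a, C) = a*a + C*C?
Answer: 1/1038627 ≈ 9.6281e-7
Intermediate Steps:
E(a, C) = C² + a² (E(a, C) = a² + C² = C² + a²)
R = 207025 (R = ((14² + (-10)²) + 159)² = ((196 + 100) + 159)² = (296 + 159)² = 455² = 207025)
1/(R + 831602) = 1/(207025 + 831602) = 1/1038627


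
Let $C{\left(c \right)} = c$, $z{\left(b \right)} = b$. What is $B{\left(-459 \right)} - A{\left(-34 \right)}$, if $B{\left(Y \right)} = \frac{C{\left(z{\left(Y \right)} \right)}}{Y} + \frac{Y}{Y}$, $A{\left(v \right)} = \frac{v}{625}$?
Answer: $\frac{1284}{625} \approx 2.0544$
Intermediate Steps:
$A{\left(v \right)} = \frac{v}{625}$ ($A{\left(v \right)} = v \frac{1}{625} = \frac{v}{625}$)
$B{\left(Y \right)} = 2$ ($B{\left(Y \right)} = \frac{Y}{Y} + \frac{Y}{Y} = 1 + 1 = 2$)
$B{\left(-459 \right)} - A{\left(-34 \right)} = 2 - \frac{1}{625} \left(-34\right) = 2 - - \frac{34}{625} = 2 + \frac{34}{625} = \frac{1284}{625}$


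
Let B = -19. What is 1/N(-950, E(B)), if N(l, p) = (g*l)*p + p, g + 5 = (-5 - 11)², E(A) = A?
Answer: 1/4530531 ≈ 2.2072e-7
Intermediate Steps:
g = 251 (g = -5 + (-5 - 11)² = -5 + (-16)² = -5 + 256 = 251)
N(l, p) = p + 251*l*p (N(l, p) = (251*l)*p + p = 251*l*p + p = p + 251*l*p)
1/N(-950, E(B)) = 1/(-19*(1 + 251*(-950))) = 1/(-19*(1 - 238450)) = 1/(-19*(-238449)) = 1/4530531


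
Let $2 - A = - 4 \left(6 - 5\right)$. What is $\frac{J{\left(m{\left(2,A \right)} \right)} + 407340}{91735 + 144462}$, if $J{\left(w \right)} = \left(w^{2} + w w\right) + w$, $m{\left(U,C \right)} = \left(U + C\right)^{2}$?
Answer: $\frac{415596}{236197} \approx 1.7595$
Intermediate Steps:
$A = 6$ ($A = 2 - - 4 \left(6 - 5\right) = 2 - \left(-4\right) 1 = 2 - -4 = 2 + 4 = 6$)
$m{\left(U,C \right)} = \left(C + U\right)^{2}$
$J{\left(w \right)} = w + 2 w^{2}$ ($J{\left(w \right)} = \left(w^{2} + w^{2}\right) + w = 2 w^{2} + w = w + 2 w^{2}$)
$\frac{J{\left(m{\left(2,A \right)} \right)} + 407340}{91735 + 144462} = \frac{\left(6 + 2\right)^{2} \left(1 + 2 \left(6 + 2\right)^{2}\right) + 407340}{91735 + 144462} = \frac{8^{2} \left(1 + 2 \cdot 8^{2}\right) + 407340}{236197} = \left(64 \left(1 + 2 \cdot 64\right) + 407340\right) \frac{1}{236197} = \left(64 \left(1 + 128\right) + 407340\right) \frac{1}{236197} = \left(64 \cdot 129 + 407340\right) \frac{1}{236197} = \left(8256 + 407340\right) \frac{1}{236197} = 415596 \cdot \frac{1}{236197} = \frac{415596}{236197}$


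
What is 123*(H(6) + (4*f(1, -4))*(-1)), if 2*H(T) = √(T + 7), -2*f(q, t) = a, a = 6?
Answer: 1476 + 123*√13/2 ≈ 1697.7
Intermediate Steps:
f(q, t) = -3 (f(q, t) = -½*6 = -3)
H(T) = √(7 + T)/2 (H(T) = √(T + 7)/2 = √(7 + T)/2)
123*(H(6) + (4*f(1, -4))*(-1)) = 123*(√(7 + 6)/2 + (4*(-3))*(-1)) = 123*(√13/2 - 12*(-1)) = 123*(√13/2 + 12) = 123*(12 + √13/2) = 1476 + 123*√13/2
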